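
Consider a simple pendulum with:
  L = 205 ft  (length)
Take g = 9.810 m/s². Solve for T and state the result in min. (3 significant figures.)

T is given directly by: T = 2π√(L/g).
L = 205 ft = 62.48 m; g = 9.810 m/s².
T = 15.86 s
15.86 s × (1 min / 60.00 s) = 0.2643 min

0.264 min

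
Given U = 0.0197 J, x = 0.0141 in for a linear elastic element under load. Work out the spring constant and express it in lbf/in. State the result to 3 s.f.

Rearranging U = ½k·x² for k: k = 2U/x².
U = 0.0197 J; x = 0.0141 in = 3.581×10^-4 m.
k = 3.072×10^5 N/m
3.072×10^5 N/m × (1 lbf/in / 175.1 N/m) = 1754 lbf/in

1750 lbf/in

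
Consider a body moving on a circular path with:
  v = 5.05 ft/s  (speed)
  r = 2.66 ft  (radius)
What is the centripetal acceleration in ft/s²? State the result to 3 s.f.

9.59 ft/s²

a is given directly by: a = v²/r.
v = 5.05 ft/s = 1.539 m/s; r = 2.66 ft = 0.8108 m.
a = 2.922 m/s²
2.922 m/s² × (1 ft/s² / 0.3048 m/s²) = 9.587 ft/s²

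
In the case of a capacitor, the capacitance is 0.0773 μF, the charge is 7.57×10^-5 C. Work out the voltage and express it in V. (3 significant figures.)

979 V

Rearranging: V = Q/C.
C = 0.0773 μF = 7.730×10^-8 F; Q = 7.57×10^-5 C.
V = 979.3 V  (the unit combination reduces to kg·m²/(A·s³) = V)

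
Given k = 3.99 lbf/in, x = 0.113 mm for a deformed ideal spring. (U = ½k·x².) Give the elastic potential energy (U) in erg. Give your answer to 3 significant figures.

Directly: U = ½kx².
k = 3.99 lbf/in = 698.8 N/m; x = 0.113 mm = 1.130×10^-4 m.
U = 4.461×10^-6 J
4.461×10^-6 J × (1 erg / 1.000×10^-7 J) = 44.61 erg

44.6 erg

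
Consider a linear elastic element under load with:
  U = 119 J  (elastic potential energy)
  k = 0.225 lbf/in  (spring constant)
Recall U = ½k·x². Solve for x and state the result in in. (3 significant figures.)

96.8 in

Rearranging: x = √(2U/k).
U = 119 J; k = 0.225 lbf/in = 39.40 N/m.
x = 2.458 m
2.458 m × (1 in / 0.02540 m) = 96.76 in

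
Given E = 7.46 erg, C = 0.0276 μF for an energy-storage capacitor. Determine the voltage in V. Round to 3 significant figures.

7.35 V

Rearranging: V = √(2E/C).
E = 7.46 erg = 7.460×10^-7 J; C = 0.0276 μF = 2.760×10^-8 F.
V = 7.352 V  (the unit combination reduces to kg·m²/(A·s³) = V)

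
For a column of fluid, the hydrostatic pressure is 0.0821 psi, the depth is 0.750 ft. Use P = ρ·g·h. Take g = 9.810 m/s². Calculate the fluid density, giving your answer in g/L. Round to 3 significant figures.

252 g/L

Rearranging P = ρ·g·h for ρ: ρ = P/(g·h).
P = 0.0821 psi = 566.1 Pa; h = 0.750 ft = 0.2286 m; g = 9.810 m/s².
ρ = 252.4 kg/m³
Since 1 g/L = 1 kg/m³, 252.4 g/L.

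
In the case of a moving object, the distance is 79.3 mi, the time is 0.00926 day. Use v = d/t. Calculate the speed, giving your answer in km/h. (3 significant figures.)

574 km/h

v is given directly by: v = d/t.
d = 79.3 mi = 1.276×10^5 m; t = 0.00926 day = 800.1 s.
v = 159.5 m/s
159.5 m/s × (1 km/h / 0.2778 m/s) = 574.2 km/h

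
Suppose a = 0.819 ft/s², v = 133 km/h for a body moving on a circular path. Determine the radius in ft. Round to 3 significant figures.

17900 ft

Rearranging: r = v²/a.
a = 0.819 ft/s² = 0.2496 m/s²; v = 133 km/h = 36.94 m/s.
r = 5468 m
5468 m × (1 ft / 0.3048 m) = 17938 ft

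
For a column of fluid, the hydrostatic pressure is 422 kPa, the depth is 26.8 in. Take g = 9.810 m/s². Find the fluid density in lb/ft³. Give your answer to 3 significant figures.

3950 lb/ft³

Rearranging: ρ = P/(g·h).
P = 422 kPa = 4.220×10^5 Pa; h = 26.8 in = 0.6807 m; g = 9.810 m/s².
ρ = 63194 kg/m³
63194 kg/m³ × (1 lb/ft³ / 16.02 kg/m³) = 3945 lb/ft³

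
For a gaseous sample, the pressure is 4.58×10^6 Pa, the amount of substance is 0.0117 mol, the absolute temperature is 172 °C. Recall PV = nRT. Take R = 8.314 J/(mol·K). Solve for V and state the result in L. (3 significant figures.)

0.00945 L

Rearranging PV = nRT for V: V = nRT/P.
P = 4.58×10^6 Pa; n = 0.0117 mol; T = 172 °C = 445.1 K; R = 8.314 J/(mol·K).
V = 9.454×10^-6 m³
9.454×10^-6 m³ × (1 L / 0.001000 m³) = 0.009454 L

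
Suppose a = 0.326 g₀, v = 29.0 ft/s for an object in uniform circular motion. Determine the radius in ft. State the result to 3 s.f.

Rearranging a = v²/r for r: r = v²/a.
a = 0.326 g₀ = 3.197 m/s²; v = 29.0 ft/s = 8.839 m/s.
r = 24.44 m
24.44 m × (1 ft / 0.3048 m) = 80.18 ft

80.2 ft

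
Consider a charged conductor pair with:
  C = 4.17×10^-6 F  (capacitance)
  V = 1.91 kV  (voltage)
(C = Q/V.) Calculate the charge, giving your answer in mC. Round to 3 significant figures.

Solving C = Q/V for Q: Q = CV.
C = 4.17×10^-6 F; V = 1.91 kV = 1910 V.
Q = 0.007965 C
0.007965 C × (1 mC / 0.001000 C) = 7.965 mC

7.96 mC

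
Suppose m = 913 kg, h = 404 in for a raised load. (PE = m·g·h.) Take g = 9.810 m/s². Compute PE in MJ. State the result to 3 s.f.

0.0919 MJ

PE is given directly by: PE = mgh.
m = 913 kg; h = 404 in = 10.26 m; g = 9.810 m/s².
PE = 91908 J
91908 J × (1 MJ / 1.000×10^6 J) = 0.09191 MJ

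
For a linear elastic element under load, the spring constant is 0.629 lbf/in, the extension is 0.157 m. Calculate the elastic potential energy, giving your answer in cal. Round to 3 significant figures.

U is given directly by: U = ½kx².
k = 0.629 lbf/in = 110.2 N/m; x = 0.157 m.
U = 1.358 J
1.358 J × (1 cal / 4.184 J) = 0.3245 cal

0.324 cal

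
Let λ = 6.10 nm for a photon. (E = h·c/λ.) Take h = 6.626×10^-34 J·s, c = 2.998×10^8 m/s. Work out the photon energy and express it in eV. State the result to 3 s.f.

203 eV

Directly: E = hc/λ.
λ = 6.10 nm = 6.100×10^-9 m; h = 6.626×10^-34 J·s; c = 2.998×10^8 m/s.
E = 3.257×10^-17 J
3.257×10^-17 J × (1 eV / 1.602×10^-19 J) = 203.3 eV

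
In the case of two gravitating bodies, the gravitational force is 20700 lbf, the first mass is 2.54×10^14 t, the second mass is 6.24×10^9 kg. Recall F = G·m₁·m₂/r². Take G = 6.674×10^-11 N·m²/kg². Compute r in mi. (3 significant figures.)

666 mi

Rearranging F = G·m₁·m₂/r² for r: r = √(G·m₁m₂/F).
F = 20700 lbf = 92078 N; m₁ = 2.54×10^14 t = 2.540×10^17 kg; m₂ = 6.24×10^9 kg; G = 6.674×10^-11 N·m²/kg².
r = 1.072×10^6 m
1.072×10^6 m × (1 mi / 1609 m) = 666.0 mi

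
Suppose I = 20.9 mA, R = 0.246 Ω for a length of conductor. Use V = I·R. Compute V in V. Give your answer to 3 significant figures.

0.00514 V

Directly: V = IR.
I = 20.9 mA = 0.02090 A; R = 0.246 Ω.
V = 0.005141 V  (the unit combination reduces to kg·m²/(A·s³) = V)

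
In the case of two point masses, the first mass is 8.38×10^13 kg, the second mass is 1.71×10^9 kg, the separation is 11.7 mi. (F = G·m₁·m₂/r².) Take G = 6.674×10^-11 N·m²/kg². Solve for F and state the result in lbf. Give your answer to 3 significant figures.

From Newton's law of gravitation: F = Gm₁m₂/r².
m₁ = 8.38×10^13 kg; m₂ = 1.71×10^9 kg; r = 11.7 mi = 18829 m; G = 6.674×10^-11 N·m²/kg².
F = 26975 N  (the unit combination reduces to kg·m/s² = N)
26975 N × (1 lbf / 4.448 N) = 6064 lbf

6060 lbf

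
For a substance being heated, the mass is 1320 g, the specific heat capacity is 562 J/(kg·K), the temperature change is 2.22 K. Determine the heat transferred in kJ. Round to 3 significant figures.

1.65 kJ

Directly: Q = mcΔT.
m = 1320 g = 1.320 kg; c = 562 J/(kg·K); ΔT = 2.22 K.
Q = 1647 J
1647 J × (1 kJ / 1000 J) = 1.647 kJ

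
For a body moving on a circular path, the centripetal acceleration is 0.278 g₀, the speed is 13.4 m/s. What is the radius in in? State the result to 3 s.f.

Solving a = v²/r for r: r = v²/a.
a = 0.278 g₀ = 2.726 m/s²; v = 13.4 m/s.
r = 65.86 m
65.86 m × (1 in / 0.02540 m) = 2593 in

2590 in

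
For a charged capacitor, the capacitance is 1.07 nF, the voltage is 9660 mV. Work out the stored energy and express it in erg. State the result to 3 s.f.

E is given directly by: E = ½CV².
C = 1.07 nF = 1.070×10^-9 F; V = 9660 mV = 9.660 V.
E = 4.992×10^-8 J  (the unit combination reduces to kg·m²/s² = J)
4.992×10^-8 J × (1 erg / 1.000×10^-7 J) = 0.4992 erg

0.499 erg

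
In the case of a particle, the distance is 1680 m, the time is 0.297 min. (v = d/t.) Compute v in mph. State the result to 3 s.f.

211 mph

v is given directly by: v = d/t.
d = 1680 m; t = 0.297 min = 17.82 s.
v = 94.28 m/s
94.28 m/s × (1 mph / 0.4470 m/s) = 210.9 mph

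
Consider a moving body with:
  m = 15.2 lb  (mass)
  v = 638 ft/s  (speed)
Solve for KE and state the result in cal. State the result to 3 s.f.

31200 cal

KE is given directly by: KE = ½mv².
m = 15.2 lb = 6.895 kg; v = 638 ft/s = 194.5 m/s.
KE = 1.304×10^5 J  (the unit combination reduces to kg·m²/s² = J)
1.304×10^5 J × (1 cal / 4.184 J) = 31157 cal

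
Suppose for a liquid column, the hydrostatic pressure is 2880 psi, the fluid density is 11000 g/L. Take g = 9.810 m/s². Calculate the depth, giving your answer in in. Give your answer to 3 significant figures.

Rearranging P = ρ·g·h for h: h = P/(ρ·g).
P = 2880 psi = 1.986×10^7 Pa; ρ = 11000 g/L = 11000 kg/m³; g = 9.810 m/s².
h = 184.0 m
184.0 m × (1 in / 0.02540 m) = 7245 in

7240 in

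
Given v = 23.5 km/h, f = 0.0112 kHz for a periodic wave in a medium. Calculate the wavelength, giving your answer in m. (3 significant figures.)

0.583 m

Rearranging: λ = v/f.
v = 23.5 km/h = 6.528 m/s; f = 0.0112 kHz = 11.20 Hz.
λ = 0.5828 m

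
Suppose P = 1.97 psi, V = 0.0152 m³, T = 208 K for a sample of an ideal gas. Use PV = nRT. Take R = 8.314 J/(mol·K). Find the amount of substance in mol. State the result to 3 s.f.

From the ideal-gas law: n = PV/(RT).
P = 1.97 psi = 13583 Pa; V = 0.0152 m³; T = 208 K; R = 8.314 J/(mol·K).
n = 0.1194 mol

0.119 mol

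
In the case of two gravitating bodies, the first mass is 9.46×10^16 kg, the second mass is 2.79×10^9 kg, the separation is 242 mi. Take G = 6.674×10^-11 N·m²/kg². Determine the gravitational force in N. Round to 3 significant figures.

1.16×10^5 N

From Newton's law of gravitation: F = Gm₁m₂/r².
m₁ = 9.46×10^16 kg; m₂ = 2.79×10^9 kg; r = 242 mi = 3.895×10^5 m; G = 6.674×10^-11 N·m²/kg².
F = 1.161×10^5 N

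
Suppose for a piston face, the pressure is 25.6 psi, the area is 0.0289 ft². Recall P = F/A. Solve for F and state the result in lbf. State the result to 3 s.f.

107 lbf

Rearranging: F = P·A.
P = 25.6 psi = 1.765×10^5 Pa; A = 0.0289 ft² = 0.002685 m².
F = 473.9 N  (the unit combination reduces to kg·m/s² = N)
473.9 N × (1 lbf / 4.448 N) = 106.5 lbf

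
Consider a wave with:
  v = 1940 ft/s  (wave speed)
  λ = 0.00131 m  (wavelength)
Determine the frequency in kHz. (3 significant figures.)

Solving v = f·λ for f: f = v/λ.
v = 1940 ft/s = 591.3 m/s; λ = 0.00131 m.
f = 4.514×10^5 Hz
4.514×10^5 Hz × (1 kHz / 1000 Hz) = 451.4 kHz

451 kHz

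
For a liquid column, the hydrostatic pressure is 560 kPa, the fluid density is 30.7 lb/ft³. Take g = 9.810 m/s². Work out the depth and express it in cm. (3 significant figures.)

11600 cm

Rearranging: h = P/(ρ·g).
P = 560 kPa = 5.600×10^5 Pa; ρ = 30.7 lb/ft³ = 491.8 kg/m³; g = 9.810 m/s².
h = 116.1 m
116.1 m × (1 cm / 0.01000 m) = 11608 cm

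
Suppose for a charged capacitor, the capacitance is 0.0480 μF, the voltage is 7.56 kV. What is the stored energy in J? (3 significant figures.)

Directly: E = ½CV².
C = 0.0480 μF = 4.800×10^-8 F; V = 7.56 kV = 7560 V.
E = 1.372 J

1.37 J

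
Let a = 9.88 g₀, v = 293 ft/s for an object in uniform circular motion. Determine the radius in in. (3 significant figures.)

Rearranging: r = v²/a.
a = 9.88 g₀ = 96.89 m/s²; v = 293 ft/s = 89.31 m/s.
r = 82.32 m
82.32 m × (1 in / 0.02540 m) = 3241 in

3240 in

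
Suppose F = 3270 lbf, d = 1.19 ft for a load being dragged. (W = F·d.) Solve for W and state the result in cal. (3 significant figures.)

1260 cal

W is given directly by: W = F·d.
F = 3270 lbf = 14546 N; d = 1.19 ft = 0.3627 m.
W = 5276 J
5276 J × (1 cal / 4.184 J) = 1261 cal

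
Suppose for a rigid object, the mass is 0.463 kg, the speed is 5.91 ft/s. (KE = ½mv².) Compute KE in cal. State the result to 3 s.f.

Directly: KE = ½mv².
m = 0.463 kg; v = 5.91 ft/s = 1.801 m/s.
KE = 0.7512 J  (the unit combination reduces to kg·m²/s² = J)
0.7512 J × (1 cal / 4.184 J) = 0.1795 cal

0.180 cal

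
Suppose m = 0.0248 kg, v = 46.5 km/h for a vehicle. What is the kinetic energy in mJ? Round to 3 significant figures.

KE is given directly by: KE = ½mv².
m = 0.0248 kg; v = 46.5 km/h = 12.92 m/s.
KE = 2.069 J
2.069 J × (1 mJ / 0.001000 J) = 2069 mJ

2070 mJ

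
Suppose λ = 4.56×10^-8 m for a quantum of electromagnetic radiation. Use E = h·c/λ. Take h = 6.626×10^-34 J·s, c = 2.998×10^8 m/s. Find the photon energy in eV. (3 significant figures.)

E is given directly by: E = hc/λ.
λ = 4.56×10^-8 m; h = 6.626×10^-34 J·s; c = 2.998×10^8 m/s.
E = 4.356×10^-18 J
4.356×10^-18 J × (1 eV / 1.602×10^-19 J) = 27.19 eV

27.2 eV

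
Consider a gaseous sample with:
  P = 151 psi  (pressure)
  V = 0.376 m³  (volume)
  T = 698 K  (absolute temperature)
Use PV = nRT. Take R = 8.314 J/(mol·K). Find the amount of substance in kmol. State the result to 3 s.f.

From the ideal-gas law: n = PV/(RT).
P = 151 psi = 1.041×10^6 Pa; V = 0.376 m³; T = 698 K; R = 8.314 J/(mol·K).
n = 67.46 mol
67.46 mol × (1 kmol / 1000 mol) = 0.06746 kmol

0.0675 kmol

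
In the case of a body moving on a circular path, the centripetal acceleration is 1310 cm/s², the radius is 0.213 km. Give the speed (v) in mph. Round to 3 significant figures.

118 mph

Solving a = v²/r for v: v = √(a·r).
a = 1310 cm/s² = 13.10 m/s²; r = 0.213 km = 213.0 m.
v = 52.82 m/s
52.82 m/s × (1 mph / 0.4470 m/s) = 118.2 mph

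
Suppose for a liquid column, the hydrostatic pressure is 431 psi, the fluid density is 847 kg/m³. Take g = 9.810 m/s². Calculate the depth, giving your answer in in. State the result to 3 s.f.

Rearranging P = ρ·g·h for h: h = P/(ρ·g).
P = 431 psi = 2.972×10^6 Pa; ρ = 847 kg/m³; g = 9.810 m/s².
h = 357.6 m
357.6 m × (1 in / 0.02540 m) = 14080 in

14100 in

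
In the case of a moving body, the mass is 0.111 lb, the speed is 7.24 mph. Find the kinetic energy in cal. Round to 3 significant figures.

KE is given directly by: KE = ½mv².
m = 0.111 lb = 0.05035 kg; v = 7.24 mph = 3.237 m/s.
KE = 0.2637 J  (the unit combination reduces to kg·m²/s² = J)
0.2637 J × (1 cal / 4.184 J) = 0.06303 cal

0.0630 cal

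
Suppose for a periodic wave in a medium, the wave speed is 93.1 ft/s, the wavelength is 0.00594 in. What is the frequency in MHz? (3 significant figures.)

0.188 MHz

Rearranging v = f·λ for f: f = v/λ.
v = 93.1 ft/s = 28.38 m/s; λ = 0.00594 in = 1.509×10^-4 m.
f = 1.881×10^5 Hz
1.881×10^5 Hz × (1 MHz / 1.000×10^6 Hz) = 0.1881 MHz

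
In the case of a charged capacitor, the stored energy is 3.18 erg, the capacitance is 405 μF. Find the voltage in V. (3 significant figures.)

Rearranging E = ½C·V² for V: V = √(2E/C).
E = 3.18 erg = 3.180×10^-7 J; C = 405 μF = 4.050×10^-4 F.
V = 0.03963 V  (the unit combination reduces to kg·m²/(A·s³) = V)

0.0396 V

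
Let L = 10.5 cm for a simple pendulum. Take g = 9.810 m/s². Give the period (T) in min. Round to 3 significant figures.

0.0108 min

Directly: T = 2π√(L/g).
L = 10.5 cm = 0.1050 m; g = 9.810 m/s².
T = 0.6500 s
0.6500 s × (1 min / 60.00 s) = 0.01083 min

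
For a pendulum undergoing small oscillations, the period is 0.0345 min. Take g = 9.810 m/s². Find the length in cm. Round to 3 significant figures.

Rearranging T = 2π√(L/g) for L: L = g·(T/2π)².
T = 0.0345 min = 2.070 s; g = 9.810 m/s².
L = 1.065 m
1.065 m × (1 cm / 0.01000 m) = 106.5 cm

106 cm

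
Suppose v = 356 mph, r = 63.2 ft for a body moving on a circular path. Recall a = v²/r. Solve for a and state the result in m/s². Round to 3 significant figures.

1310 m/s²

Directly: a = v²/r.
v = 356 mph = 159.1 m/s; r = 63.2 ft = 19.26 m.
a = 1315 m/s²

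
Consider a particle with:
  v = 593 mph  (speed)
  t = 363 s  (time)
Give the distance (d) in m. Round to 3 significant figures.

Rearranging v = d/t for d: d = v·t.
v = 593 mph = 265.1 m/s; t = 363 s.
d = 96229 m

96200 m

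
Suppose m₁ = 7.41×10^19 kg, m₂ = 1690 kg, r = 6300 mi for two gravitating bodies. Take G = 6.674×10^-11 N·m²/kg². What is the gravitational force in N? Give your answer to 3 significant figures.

From Newton's law of gravitation: F = Gm₁m₂/r².
m₁ = 7.41×10^19 kg; m₂ = 1690 kg; r = 6300 mi = 1.014×10^7 m; G = 6.674×10^-11 N·m²/kg².
F = 0.08130 N  (the unit combination reduces to kg·m/s² = N)

0.0813 N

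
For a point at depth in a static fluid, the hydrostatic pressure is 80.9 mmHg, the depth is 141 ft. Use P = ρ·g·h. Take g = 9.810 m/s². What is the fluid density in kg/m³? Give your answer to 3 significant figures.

25.6 kg/m³

Rearranging: ρ = P/(g·h).
P = 80.9 mmHg = 10786 Pa; h = 141 ft = 42.98 m; g = 9.810 m/s².
ρ = 25.58 kg/m³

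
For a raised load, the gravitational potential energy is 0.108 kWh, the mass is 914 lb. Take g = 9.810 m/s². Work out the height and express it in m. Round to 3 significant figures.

95.6 m

Rearranging PE = m·g·h for h: h = PE/(m·g).
PE = 0.108 kWh = 3.888×10^5 J; m = 914 lb = 414.6 kg; g = 9.810 m/s².
h = 95.60 m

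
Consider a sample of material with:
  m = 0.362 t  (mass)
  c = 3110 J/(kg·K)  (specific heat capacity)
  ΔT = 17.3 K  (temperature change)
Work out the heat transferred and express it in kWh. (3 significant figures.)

Q is given directly by: Q = mcΔT.
m = 0.362 t = 362.0 kg; c = 3110 J/(kg·K); ΔT = 17.3 K.
Q = 1.948×10^7 J  (the unit combination reduces to kg·m²/s² = J)
1.948×10^7 J × (1 kWh / 3.600×10^6 J) = 5.410 kWh

5.41 kWh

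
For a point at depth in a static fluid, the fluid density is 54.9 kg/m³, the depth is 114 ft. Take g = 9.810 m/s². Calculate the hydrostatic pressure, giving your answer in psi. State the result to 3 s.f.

P is given directly by: P = ρgh.
ρ = 54.9 kg/m³; h = 114 ft = 34.75 m; g = 9.810 m/s².
P = 18714 Pa
18714 Pa × (1 psi / 6895 Pa) = 2.714 psi

2.71 psi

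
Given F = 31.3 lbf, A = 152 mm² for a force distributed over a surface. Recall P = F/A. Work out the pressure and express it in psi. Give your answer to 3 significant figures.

133 psi

P is given directly by: P = F/A.
F = 31.3 lbf = 139.2 N; A = 152 mm² = 1.520×10^-4 m².
P = 9.160×10^5 Pa
9.160×10^5 Pa × (1 psi / 6895 Pa) = 132.9 psi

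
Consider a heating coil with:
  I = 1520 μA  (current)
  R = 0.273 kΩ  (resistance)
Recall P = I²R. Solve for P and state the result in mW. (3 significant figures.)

0.631 mW

P is given directly by: P = I²R.
I = 1520 μA = 0.001520 A; R = 0.273 kΩ = 273.0 Ω.
P = 6.307×10^-4 W  (the unit combination reduces to kg·m²/s³ = W)
6.307×10^-4 W × (1 mW / 0.001000 W) = 0.6307 mW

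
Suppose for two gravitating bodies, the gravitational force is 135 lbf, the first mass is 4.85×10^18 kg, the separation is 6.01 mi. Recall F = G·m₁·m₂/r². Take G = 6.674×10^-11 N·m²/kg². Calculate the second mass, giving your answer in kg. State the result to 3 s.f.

174 kg

Rearranging F = G·m₁·m₂/r² for m₂: m₂ = F·r²/(G·m₁).
F = 135 lbf = 600.5 N; m₁ = 4.85×10^18 kg; r = 6.01 mi = 9672 m; G = 6.674×10^-11 N·m²/kg².
m₂ = 173.6 kg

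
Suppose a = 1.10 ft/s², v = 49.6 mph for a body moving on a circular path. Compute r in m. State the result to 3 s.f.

1470 m

Solving a = v²/r for r: r = v²/a.
a = 1.10 ft/s² = 0.3353 m/s²; v = 49.6 mph = 22.17 m/s.
r = 1466 m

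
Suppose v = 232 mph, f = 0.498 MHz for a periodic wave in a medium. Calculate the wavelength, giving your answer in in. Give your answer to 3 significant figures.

Solving v = f·λ for λ: λ = v/f.
v = 232 mph = 103.7 m/s; f = 0.498 MHz = 4.980×10^5 Hz.
λ = 2.083×10^-4 m
2.083×10^-4 m × (1 in / 0.02540 m) = 0.008199 in

0.00820 in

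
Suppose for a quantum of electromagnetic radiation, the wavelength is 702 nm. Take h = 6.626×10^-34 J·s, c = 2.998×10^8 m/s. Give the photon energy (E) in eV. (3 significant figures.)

Directly: E = hc/λ.
λ = 702 nm = 7.020×10^-7 m; h = 6.626×10^-34 J·s; c = 2.998×10^8 m/s.
E = 2.830×10^-19 J  (the unit combination reduces to kg·m²/s² = J)
2.830×10^-19 J × (1 eV / 1.602×10^-19 J) = 1.766 eV

1.77 eV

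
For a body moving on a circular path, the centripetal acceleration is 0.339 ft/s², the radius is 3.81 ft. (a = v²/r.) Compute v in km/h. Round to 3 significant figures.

1.25 km/h

Rearranging a = v²/r for v: v = √(a·r).
a = 0.339 ft/s² = 0.1033 m/s²; r = 3.81 ft = 1.161 m.
v = 0.3464 m/s
0.3464 m/s × (1 km/h / 0.2778 m/s) = 1.247 km/h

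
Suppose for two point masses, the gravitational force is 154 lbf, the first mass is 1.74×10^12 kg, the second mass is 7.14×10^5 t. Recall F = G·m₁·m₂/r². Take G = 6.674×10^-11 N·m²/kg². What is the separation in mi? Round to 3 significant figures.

6.84 mi

From Newton's law of gravitation: r = √(G·m₁m₂/F).
F = 154 lbf = 685.0 N; m₁ = 1.74×10^12 kg; m₂ = 7.14×10^5 t = 7.140×10^8 kg; G = 6.674×10^-11 N·m²/kg².
r = 11002 m
11002 m × (1 mi / 1609 m) = 6.836 mi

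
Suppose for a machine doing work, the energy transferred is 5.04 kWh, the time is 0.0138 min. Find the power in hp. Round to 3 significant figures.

P is given directly by: P = W/t.
W = 5.04 kWh = 1.814×10^7 J; t = 0.0138 min = 0.8280 s.
P = 2.191×10^7 W  (the unit combination reduces to kg·m²/s³ = W)
2.191×10^7 W × (1 hp / 745.7 W) = 29386 hp

29400 hp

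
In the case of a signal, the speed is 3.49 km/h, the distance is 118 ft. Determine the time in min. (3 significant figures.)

0.618 min

Solving v = d/t for t: t = d/v.
v = 3.49 km/h = 0.9694 m/s; d = 118 ft = 35.97 m.
t = 37.10 s
37.10 s × (1 min / 60.00 s) = 0.6183 min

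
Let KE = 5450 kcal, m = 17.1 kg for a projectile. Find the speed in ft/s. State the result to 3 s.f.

Rearranging KE = ½mv² for v: v = √(2·KE/m).
KE = 5450 kcal = 2.280×10^7 J; m = 17.1 kg.
v = 1633 m/s
1633 m/s × (1 ft/s / 0.3048 m/s) = 5358 ft/s

5360 ft/s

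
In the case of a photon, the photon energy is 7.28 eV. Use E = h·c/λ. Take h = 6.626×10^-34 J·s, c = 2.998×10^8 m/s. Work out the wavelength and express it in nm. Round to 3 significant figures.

170 nm

Solving E = h·c/λ for λ: λ = hc/E.
E = 7.28 eV = 1.166×10^-18 J; h = 6.626×10^-34 J·s; c = 2.998×10^8 m/s.
λ = 1.703×10^-7 m
1.703×10^-7 m × (1 nm / 1.000×10^-9 m) = 170.3 nm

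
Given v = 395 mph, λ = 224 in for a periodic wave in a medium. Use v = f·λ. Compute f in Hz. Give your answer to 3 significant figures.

Rearranging v = f·λ for f: f = v/λ.
v = 395 mph = 176.6 m/s; λ = 224 in = 5.690 m.
f = 31.04 Hz

31.0 Hz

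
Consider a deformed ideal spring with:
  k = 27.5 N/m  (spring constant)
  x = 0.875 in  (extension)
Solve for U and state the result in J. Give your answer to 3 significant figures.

0.00679 J

Directly: U = ½kx².
k = 27.5 N/m; x = 0.875 in = 0.02222 m.
U = 0.006792 J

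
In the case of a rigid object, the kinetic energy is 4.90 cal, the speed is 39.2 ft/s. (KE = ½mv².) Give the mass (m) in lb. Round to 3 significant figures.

Rearranging: m = 2·KE/v².
KE = 4.90 cal = 20.50 J; v = 39.2 ft/s = 11.95 m/s.
m = 0.2872 kg
0.2872 kg × (1 lb / 0.4536 kg) = 0.6332 lb

0.633 lb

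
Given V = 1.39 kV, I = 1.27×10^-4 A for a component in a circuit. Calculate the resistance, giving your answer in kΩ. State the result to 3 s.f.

10900 kΩ

From Ohm's law: R = V/I.
V = 1.39 kV = 1390 V; I = 1.27×10^-4 A.
R = 1.094×10^7 Ω
1.094×10^7 Ω × (1 kΩ / 1000 Ω) = 10945 kΩ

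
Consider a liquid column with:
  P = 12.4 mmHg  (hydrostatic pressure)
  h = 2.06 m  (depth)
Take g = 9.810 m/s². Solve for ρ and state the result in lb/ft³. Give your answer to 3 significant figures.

5.11 lb/ft³

Rearranging: ρ = P/(g·h).
P = 12.4 mmHg = 1653 Pa; h = 2.06 m; g = 9.810 m/s².
ρ = 81.81 kg/m³
81.81 kg/m³ × (1 lb/ft³ / 16.02 kg/m³) = 5.107 lb/ft³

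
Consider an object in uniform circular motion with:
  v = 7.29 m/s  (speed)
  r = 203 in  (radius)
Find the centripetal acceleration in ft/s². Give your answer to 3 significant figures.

33.8 ft/s²

a is given directly by: a = v²/r.
v = 7.29 m/s; r = 203 in = 5.156 m.
a = 10.31 m/s²
10.31 m/s² × (1 ft/s² / 0.3048 m/s²) = 33.82 ft/s²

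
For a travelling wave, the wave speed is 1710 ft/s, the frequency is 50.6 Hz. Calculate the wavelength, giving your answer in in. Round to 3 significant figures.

Rearranging: λ = v/f.
v = 1710 ft/s = 521.2 m/s; f = 50.6 Hz.
λ = 10.30 m
10.30 m × (1 in / 0.02540 m) = 405.5 in

406 in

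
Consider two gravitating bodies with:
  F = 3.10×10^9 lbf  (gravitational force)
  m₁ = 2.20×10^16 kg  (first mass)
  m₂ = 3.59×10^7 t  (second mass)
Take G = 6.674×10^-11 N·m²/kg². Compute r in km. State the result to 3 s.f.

1.96 km

Rearranging: r = √(G·m₁m₂/F).
F = 3.10×10^9 lbf = 1.379×10^10 N; m₁ = 2.20×10^16 kg; m₂ = 3.59×10^7 t = 3.590×10^10 kg; G = 6.674×10^-11 N·m²/kg².
r = 1955 m
1955 m × (1 km / 1000 m) = 1.955 km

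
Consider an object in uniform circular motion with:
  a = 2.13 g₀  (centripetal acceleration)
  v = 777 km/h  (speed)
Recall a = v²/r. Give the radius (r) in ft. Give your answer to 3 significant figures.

Rearranging a = v²/r for r: r = v²/a.
a = 2.13 g₀ = 20.89 m/s²; v = 777 km/h = 215.8 m/s.
r = 2230 m
2230 m × (1 ft / 0.3048 m) = 7317 ft

7320 ft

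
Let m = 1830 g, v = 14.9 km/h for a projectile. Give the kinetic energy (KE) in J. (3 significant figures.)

Directly: KE = ½mv².
m = 1830 g = 1.830 kg; v = 14.9 km/h = 4.139 m/s.
KE = 15.67 J  (the unit combination reduces to kg·m²/s² = J)

15.7 J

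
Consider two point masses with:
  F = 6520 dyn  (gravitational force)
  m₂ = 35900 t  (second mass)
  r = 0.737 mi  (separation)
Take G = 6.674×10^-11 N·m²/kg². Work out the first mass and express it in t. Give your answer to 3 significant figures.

Rearranging: m₁ = F·r²/(G·m₂).
F = 6520 dyn = 0.06520 N; m₂ = 35900 t = 3.590×10^7 kg; r = 0.737 mi = 1186 m; G = 6.674×10^-11 N·m²/kg².
m₁ = 3.828×10^7 kg
3.828×10^7 kg × (1 t / 1000 kg) = 38282 t

38300 t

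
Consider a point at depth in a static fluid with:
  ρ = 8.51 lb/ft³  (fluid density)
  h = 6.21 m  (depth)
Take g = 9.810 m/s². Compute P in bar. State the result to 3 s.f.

Directly: P = ρgh.
ρ = 8.51 lb/ft³ = 136.3 kg/m³; h = 6.21 m; g = 9.810 m/s².
P = 8304 Pa  (the unit combination reduces to kg/(m·s²) = Pa)
8304 Pa × (1 bar / 1.000×10^5 Pa) = 0.08304 bar

0.0830 bar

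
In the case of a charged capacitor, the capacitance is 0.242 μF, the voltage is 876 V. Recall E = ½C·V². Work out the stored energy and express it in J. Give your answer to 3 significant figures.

0.0929 J

E is given directly by: E = ½CV².
C = 0.242 μF = 2.420×10^-7 F; V = 876 V.
E = 0.09285 J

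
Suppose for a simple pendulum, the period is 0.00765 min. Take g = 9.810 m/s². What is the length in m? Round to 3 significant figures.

Rearranging: L = g·(T/2π)².
T = 0.00765 min = 0.4590 s; g = 9.810 m/s².
L = 0.05235 m

0.0524 m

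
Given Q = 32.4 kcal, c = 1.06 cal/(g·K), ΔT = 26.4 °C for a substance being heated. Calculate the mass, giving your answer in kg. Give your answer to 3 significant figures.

1.16 kg

Rearranging: m = Q/(c·ΔT).
Q = 32.4 kcal = 1.356×10^5 J; c = 1.06 cal/(g·K) = 4435 J/(kg·K); ΔT = 26.4 °C = 26.40 K.
m = 1.158 kg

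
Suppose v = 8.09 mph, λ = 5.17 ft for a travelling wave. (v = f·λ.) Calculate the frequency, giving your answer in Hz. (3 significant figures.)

Solving v = f·λ for f: f = v/λ.
v = 8.09 mph = 3.617 m/s; λ = 5.17 ft = 1.576 m.
f = 2.295 Hz

2.30 Hz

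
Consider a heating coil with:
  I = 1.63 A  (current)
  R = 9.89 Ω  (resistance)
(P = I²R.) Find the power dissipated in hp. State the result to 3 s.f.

0.0352 hp

Directly: P = I²R.
I = 1.63 A; R = 9.89 Ω.
P = 26.28 W
26.28 W × (1 hp / 745.7 W) = 0.03524 hp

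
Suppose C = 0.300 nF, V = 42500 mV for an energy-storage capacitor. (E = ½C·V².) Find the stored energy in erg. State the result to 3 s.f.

2.71 erg

Directly: E = ½CV².
C = 0.300 nF = 3.000×10^-10 F; V = 42500 mV = 42.50 V.
E = 2.709×10^-7 J  (the unit combination reduces to kg·m²/s² = J)
2.709×10^-7 J × (1 erg / 1.000×10^-7 J) = 2.709 erg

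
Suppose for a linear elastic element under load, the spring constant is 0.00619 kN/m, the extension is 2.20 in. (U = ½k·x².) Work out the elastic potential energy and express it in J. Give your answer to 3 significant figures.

U is given directly by: U = ½kx².
k = 0.00619 kN/m = 6.190 N/m; x = 2.20 in = 0.05588 m.
U = 0.009664 J

0.00966 J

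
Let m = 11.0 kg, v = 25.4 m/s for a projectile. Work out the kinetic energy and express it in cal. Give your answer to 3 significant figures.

KE is given directly by: KE = ½mv².
m = 11.0 kg; v = 25.4 m/s.
KE = 3548 J  (the unit combination reduces to kg·m²/s² = J)
3548 J × (1 cal / 4.184 J) = 848.1 cal

848 cal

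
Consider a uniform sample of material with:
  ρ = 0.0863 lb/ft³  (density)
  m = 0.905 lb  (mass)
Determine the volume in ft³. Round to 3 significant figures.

10.5 ft³

Solving ρ = m/V for V: V = m/ρ.
ρ = 0.0863 lb/ft³ = 1.382 kg/m³; m = 0.905 lb = 0.4105 kg.
V = 0.2969 m³
0.2969 m³ × (1 ft³ / 0.02832 m³) = 10.49 ft³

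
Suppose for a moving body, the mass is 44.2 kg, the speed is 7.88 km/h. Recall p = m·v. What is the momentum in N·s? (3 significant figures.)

96.7 N·s

p is given directly by: p = mv.
m = 44.2 kg; v = 7.88 km/h = 2.189 m/s.
p = 96.75 kg·m/s
Since 1 N·s = 1 kg·m/s, 96.75 N·s.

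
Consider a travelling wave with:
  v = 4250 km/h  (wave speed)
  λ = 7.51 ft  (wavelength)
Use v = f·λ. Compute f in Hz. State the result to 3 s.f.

516 Hz

Solving v = f·λ for f: f = v/λ.
v = 4250 km/h = 1181 m/s; λ = 7.51 ft = 2.289 m.
f = 515.7 Hz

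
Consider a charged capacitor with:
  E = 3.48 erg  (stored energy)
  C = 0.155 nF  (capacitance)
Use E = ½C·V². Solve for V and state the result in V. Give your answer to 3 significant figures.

Solving E = ½C·V² for V: V = √(2E/C).
E = 3.48 erg = 3.480×10^-7 J; C = 0.155 nF = 1.550×10^-10 F.
V = 67.01 V  (the unit combination reduces to kg·m²/(A·s³) = V)

67.0 V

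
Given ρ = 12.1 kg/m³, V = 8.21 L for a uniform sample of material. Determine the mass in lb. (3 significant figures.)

0.219 lb

Rearranging: m = ρV.
ρ = 12.1 kg/m³; V = 8.21 L = 0.008210 m³.
m = 0.09934 kg
0.09934 kg × (1 lb / 0.4536 kg) = 0.2190 lb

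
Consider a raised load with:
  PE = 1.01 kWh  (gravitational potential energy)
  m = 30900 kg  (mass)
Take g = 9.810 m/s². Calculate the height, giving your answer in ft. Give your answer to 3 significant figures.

Solving PE = m·g·h for h: h = PE/(m·g).
PE = 1.01 kWh = 3.636×10^6 J; m = 30900 kg; g = 9.810 m/s².
h = 11.99 m
11.99 m × (1 ft / 0.3048 m) = 39.35 ft

39.4 ft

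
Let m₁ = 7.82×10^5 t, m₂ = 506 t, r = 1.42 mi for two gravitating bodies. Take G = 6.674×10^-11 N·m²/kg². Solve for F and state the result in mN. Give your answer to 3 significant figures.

Directly: F = Gm₁m₂/r².
m₁ = 7.82×10^5 t = 7.820×10^8 kg; m₂ = 506 t = 5.060×10^5 kg; r = 1.42 mi = 2285 m; G = 6.674×10^-11 N·m²/kg².
F = 0.005057 N  (the unit combination reduces to kg·m/s² = N)
0.005057 N × (1 mN / 0.001000 N) = 5.057 mN

5.06 mN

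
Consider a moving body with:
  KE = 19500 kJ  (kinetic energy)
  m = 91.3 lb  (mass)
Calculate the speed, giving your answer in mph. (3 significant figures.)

2170 mph

Rearranging: v = √(2·KE/m).
KE = 19500 kJ = 1.950×10^7 J; m = 91.3 lb = 41.41 kg.
v = 970.4 m/s
970.4 m/s × (1 mph / 0.4470 m/s) = 2171 mph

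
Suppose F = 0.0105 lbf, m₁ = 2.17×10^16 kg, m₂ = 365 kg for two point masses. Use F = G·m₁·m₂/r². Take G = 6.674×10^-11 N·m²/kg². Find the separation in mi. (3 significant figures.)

Rearranging F = G·m₁·m₂/r² for r: r = √(G·m₁m₂/F).
F = 0.0105 lbf = 0.04671 N; m₁ = 2.17×10^16 kg; m₂ = 365 kg; G = 6.674×10^-11 N·m²/kg².
r = 1.064×10^5 m
1.064×10^5 m × (1 mi / 1609 m) = 66.10 mi

66.1 mi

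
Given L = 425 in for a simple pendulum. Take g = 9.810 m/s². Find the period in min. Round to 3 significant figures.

0.110 min

T is given directly by: T = 2π√(L/g).
L = 425 in = 10.79 m; g = 9.810 m/s².
T = 6.591 s
6.591 s × (1 min / 60.00 s) = 0.1099 min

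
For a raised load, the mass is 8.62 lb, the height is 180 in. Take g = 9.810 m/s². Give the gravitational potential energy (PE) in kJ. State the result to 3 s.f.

Directly: PE = mgh.
m = 8.62 lb = 3.910 kg; h = 180 in = 4.572 m; g = 9.810 m/s².
PE = 175.4 J  (the unit combination reduces to kg·m²/s² = J)
175.4 J × (1 kJ / 1000 J) = 0.1754 kJ

0.175 kJ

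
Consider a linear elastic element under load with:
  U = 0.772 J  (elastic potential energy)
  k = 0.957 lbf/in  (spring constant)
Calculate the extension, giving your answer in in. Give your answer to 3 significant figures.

Rearranging: x = √(2U/k).
U = 0.772 J; k = 0.957 lbf/in = 167.6 N/m.
x = 0.09598 m
0.09598 m × (1 in / 0.02540 m) = 3.779 in

3.78 in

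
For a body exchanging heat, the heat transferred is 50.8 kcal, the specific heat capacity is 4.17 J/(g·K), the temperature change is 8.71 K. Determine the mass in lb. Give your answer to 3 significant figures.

12.9 lb

Rearranging Q = m·c·ΔT for m: m = Q/(c·ΔT).
Q = 50.8 kcal = 2.125×10^5 J; c = 4.17 J/(g·K) = 4170 J/(kg·K); ΔT = 8.71 K.
m = 5.852 kg
5.852 kg × (1 lb / 0.4536 kg) = 12.90 lb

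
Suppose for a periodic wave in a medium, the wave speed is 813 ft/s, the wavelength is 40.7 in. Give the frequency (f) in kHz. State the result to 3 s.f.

Rearranging v = f·λ for f: f = v/λ.
v = 813 ft/s = 247.8 m/s; λ = 40.7 in = 1.034 m.
f = 239.7 Hz
239.7 Hz × (1 kHz / 1000 Hz) = 0.2397 kHz

0.240 kHz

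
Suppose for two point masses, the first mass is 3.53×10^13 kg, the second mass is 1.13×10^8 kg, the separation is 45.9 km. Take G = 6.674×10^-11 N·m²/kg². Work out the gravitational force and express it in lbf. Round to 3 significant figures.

Directly: F = Gm₁m₂/r².
m₁ = 3.53×10^13 kg; m₂ = 1.13×10^8 kg; r = 45.9 km = 45900 m; G = 6.674×10^-11 N·m²/kg².
F = 126.4 N  (the unit combination reduces to kg·m/s² = N)
126.4 N × (1 lbf / 4.448 N) = 28.41 lbf

28.4 lbf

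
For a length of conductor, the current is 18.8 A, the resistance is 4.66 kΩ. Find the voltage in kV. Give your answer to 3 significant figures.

Directly: V = IR.
I = 18.8 A; R = 4.66 kΩ = 4660 Ω.
V = 87608 V
87608 V × (1 kV / 1000 V) = 87.61 kV

87.6 kV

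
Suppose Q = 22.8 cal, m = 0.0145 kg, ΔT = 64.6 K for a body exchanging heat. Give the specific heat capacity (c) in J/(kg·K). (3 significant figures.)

Rearranging Q = m·c·ΔT for c: c = Q/(m·ΔT).
Q = 22.8 cal = 95.40 J; m = 0.0145 kg; ΔT = 64.6 K.
c = 101.8 J/(kg·K)

102 J/(kg·K)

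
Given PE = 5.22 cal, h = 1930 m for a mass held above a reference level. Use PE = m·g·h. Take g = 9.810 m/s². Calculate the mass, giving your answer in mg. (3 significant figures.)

Solving PE = m·g·h for m: m = PE/(g·h).
PE = 5.22 cal = 21.84 J; h = 1930 m; g = 9.810 m/s².
m = 0.001154 kg
0.001154 kg × (1 mg / 1.000×10^-6 kg) = 1154 mg

1150 mg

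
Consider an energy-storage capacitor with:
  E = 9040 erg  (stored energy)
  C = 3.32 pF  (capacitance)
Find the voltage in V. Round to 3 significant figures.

23300 V

Solving E = ½C·V² for V: V = √(2E/C).
E = 9040 erg = 9.040×10^-4 J; C = 3.32 pF = 3.320×10^-12 F.
V = 23336 V  (the unit combination reduces to kg·m²/(A·s³) = V)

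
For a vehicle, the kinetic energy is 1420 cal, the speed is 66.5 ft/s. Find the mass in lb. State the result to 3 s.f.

63.8 lb

Rearranging KE = ½mv² for m: m = 2·KE/v².
KE = 1420 cal = 5941 J; v = 66.5 ft/s = 20.27 m/s.
m = 28.92 kg
28.92 kg × (1 lb / 0.4536 kg) = 63.76 lb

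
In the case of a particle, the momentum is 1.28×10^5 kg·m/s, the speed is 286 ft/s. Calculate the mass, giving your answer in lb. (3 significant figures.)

Rearranging: m = p/v.
p = 1.28×10^5 kg·m/s; v = 286 ft/s = 87.17 m/s.
m = 1468 kg
1468 kg × (1 lb / 0.4536 kg) = 3237 lb

3240 lb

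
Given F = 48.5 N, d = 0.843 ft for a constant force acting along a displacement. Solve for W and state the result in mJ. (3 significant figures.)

12500 mJ

Directly: W = F·d.
F = 48.5 N; d = 0.843 ft = 0.2569 m.
W = 12.46 J  (the unit combination reduces to kg·m²/s² = J)
12.46 J × (1 mJ / 0.001000 J) = 12462 mJ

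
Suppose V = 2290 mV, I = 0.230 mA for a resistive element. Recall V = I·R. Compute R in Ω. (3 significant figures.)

From Ohm's law: R = V/I.
V = 2290 mV = 2.290 V; I = 0.230 mA = 2.300×10^-4 A.
R = 9957 Ω

9960 Ω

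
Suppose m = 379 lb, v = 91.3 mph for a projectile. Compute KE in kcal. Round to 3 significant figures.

Directly: KE = ½mv².
m = 379 lb = 171.9 kg; v = 91.3 mph = 40.81 m/s.
KE = 1.432×10^5 J
1.432×10^5 J × (1 kcal / 4184 J) = 34.22 kcal

34.2 kcal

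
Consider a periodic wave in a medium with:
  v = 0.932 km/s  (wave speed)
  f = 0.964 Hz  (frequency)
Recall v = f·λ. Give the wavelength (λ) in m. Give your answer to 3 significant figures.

Solving v = f·λ for λ: λ = v/f.
v = 0.932 km/s = 932.0 m/s; f = 0.964 Hz.
λ = 966.8 m

967 m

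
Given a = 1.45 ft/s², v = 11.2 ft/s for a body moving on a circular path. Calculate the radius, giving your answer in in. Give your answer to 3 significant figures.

1040 in

Rearranging: r = v²/a.
a = 1.45 ft/s² = 0.4420 m/s²; v = 11.2 ft/s = 3.414 m/s.
r = 26.37 m
26.37 m × (1 in / 0.02540 m) = 1038 in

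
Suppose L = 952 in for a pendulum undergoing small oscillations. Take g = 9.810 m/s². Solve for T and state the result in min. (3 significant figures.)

0.164 min

Directly: T = 2π√(L/g).
L = 952 in = 24.18 m; g = 9.810 m/s².
T = 9.865 s
9.865 s × (1 min / 60.00 s) = 0.1644 min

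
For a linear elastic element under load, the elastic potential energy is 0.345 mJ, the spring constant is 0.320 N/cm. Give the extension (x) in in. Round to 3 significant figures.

0.183 in

Solving U = ½k·x² for x: x = √(2U/k).
U = 0.345 mJ = 3.450×10^-4 J; k = 0.320 N/cm = 32.00 N/m.
x = 0.004644 m
0.004644 m × (1 in / 0.02540 m) = 0.1828 in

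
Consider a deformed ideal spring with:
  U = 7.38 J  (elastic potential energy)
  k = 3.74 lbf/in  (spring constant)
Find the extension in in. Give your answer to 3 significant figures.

Rearranging: x = √(2U/k).
U = 7.38 J; k = 3.74 lbf/in = 655.0 N/m.
x = 0.1501 m
0.1501 m × (1 in / 0.02540 m) = 5.910 in

5.91 in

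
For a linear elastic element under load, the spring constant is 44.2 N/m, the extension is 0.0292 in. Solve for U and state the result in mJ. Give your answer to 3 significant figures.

0.0122 mJ

Directly: U = ½kx².
k = 44.2 N/m; x = 0.0292 in = 7.417×10^-4 m.
U = 1.216×10^-5 J
1.216×10^-5 J × (1 mJ / 0.001000 J) = 0.01216 mJ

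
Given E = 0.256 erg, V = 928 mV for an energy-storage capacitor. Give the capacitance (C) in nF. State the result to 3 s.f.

Rearranging: C = 2E/V².
E = 0.256 erg = 2.560×10^-8 J; V = 928 mV = 0.9280 V.
C = 5.945×10^-8 F
5.945×10^-8 F × (1 nF / 1.000×10^-9 F) = 59.45 nF

59.5 nF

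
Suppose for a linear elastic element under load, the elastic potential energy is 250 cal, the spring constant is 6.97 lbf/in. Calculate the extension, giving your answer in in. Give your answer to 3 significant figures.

51.5 in

Solving U = ½k·x² for x: x = √(2U/k).
U = 250 cal = 1046 J; k = 6.97 lbf/in = 1221 N/m.
x = 1.309 m
1.309 m × (1 in / 0.02540 m) = 51.54 in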